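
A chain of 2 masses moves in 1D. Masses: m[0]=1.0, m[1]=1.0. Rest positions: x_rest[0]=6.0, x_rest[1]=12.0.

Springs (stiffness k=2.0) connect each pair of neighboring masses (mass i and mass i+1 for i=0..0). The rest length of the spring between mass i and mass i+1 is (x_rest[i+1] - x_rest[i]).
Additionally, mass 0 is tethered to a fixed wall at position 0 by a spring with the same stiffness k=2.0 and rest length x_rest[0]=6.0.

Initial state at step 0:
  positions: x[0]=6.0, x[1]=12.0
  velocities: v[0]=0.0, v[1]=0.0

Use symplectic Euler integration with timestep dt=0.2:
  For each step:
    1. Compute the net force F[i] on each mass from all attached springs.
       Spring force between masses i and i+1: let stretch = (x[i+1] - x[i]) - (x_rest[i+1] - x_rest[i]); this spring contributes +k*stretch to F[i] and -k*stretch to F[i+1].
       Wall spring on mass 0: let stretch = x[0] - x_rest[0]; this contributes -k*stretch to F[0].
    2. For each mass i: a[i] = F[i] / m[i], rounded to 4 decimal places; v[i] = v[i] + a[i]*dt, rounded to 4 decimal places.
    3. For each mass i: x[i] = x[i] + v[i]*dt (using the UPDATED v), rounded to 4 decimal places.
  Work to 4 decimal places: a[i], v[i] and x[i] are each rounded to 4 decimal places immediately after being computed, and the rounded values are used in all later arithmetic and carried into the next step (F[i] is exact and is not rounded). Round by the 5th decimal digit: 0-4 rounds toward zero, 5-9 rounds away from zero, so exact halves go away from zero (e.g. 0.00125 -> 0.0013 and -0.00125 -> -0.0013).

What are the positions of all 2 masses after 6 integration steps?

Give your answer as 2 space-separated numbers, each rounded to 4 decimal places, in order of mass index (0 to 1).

Answer: 6.0000 12.0000

Derivation:
Step 0: x=[6.0000 12.0000] v=[0.0000 0.0000]
Step 1: x=[6.0000 12.0000] v=[0.0000 0.0000]
Step 2: x=[6.0000 12.0000] v=[0.0000 0.0000]
Step 3: x=[6.0000 12.0000] v=[0.0000 0.0000]
Step 4: x=[6.0000 12.0000] v=[0.0000 0.0000]
Step 5: x=[6.0000 12.0000] v=[0.0000 0.0000]
Step 6: x=[6.0000 12.0000] v=[0.0000 0.0000]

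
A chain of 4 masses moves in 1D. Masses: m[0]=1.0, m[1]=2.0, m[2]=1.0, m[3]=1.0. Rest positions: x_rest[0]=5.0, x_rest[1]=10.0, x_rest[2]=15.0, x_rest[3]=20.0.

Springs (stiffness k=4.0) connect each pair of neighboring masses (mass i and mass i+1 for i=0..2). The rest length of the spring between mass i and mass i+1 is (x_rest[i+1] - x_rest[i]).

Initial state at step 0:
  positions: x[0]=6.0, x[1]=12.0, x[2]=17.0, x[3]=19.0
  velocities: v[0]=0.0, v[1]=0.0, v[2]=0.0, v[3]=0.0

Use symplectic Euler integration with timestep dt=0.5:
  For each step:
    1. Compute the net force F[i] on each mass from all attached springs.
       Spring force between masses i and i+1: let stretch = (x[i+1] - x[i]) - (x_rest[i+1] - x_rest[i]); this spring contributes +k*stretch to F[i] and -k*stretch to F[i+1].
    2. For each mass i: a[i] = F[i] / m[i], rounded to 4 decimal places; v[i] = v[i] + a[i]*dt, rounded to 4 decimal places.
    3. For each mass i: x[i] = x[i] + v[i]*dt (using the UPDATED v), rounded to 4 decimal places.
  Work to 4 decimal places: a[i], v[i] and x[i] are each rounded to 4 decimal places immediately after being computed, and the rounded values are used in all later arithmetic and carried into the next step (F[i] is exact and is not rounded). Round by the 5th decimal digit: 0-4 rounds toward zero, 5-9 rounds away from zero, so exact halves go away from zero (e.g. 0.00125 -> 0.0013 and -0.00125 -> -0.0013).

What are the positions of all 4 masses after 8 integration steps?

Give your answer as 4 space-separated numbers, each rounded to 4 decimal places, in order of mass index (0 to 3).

Answer: 6.1250 12.2500 15.6250 19.7500

Derivation:
Step 0: x=[6.0000 12.0000 17.0000 19.0000] v=[0.0000 0.0000 0.0000 0.0000]
Step 1: x=[7.0000 11.5000 14.0000 22.0000] v=[2.0000 -1.0000 -6.0000 6.0000]
Step 2: x=[7.5000 10.0000 16.5000 22.0000] v=[1.0000 -3.0000 5.0000 0.0000]
Step 3: x=[5.5000 10.5000 18.0000 21.5000] v=[-4.0000 1.0000 3.0000 -1.0000]
Step 4: x=[3.5000 12.2500 15.5000 22.5000] v=[-4.0000 3.5000 -5.0000 2.0000]
Step 5: x=[5.2500 11.2500 16.7500 21.5000] v=[3.5000 -2.0000 2.5000 -2.0000]
Step 6: x=[8.0000 10.0000 17.2500 20.7500] v=[5.5000 -2.5000 1.0000 -1.5000]
Step 7: x=[7.7500 11.3750 14.0000 21.5000] v=[-0.5000 2.7500 -6.5000 1.5000]
Step 8: x=[6.1250 12.2500 15.6250 19.7500] v=[-3.2500 1.7500 3.2500 -3.5000]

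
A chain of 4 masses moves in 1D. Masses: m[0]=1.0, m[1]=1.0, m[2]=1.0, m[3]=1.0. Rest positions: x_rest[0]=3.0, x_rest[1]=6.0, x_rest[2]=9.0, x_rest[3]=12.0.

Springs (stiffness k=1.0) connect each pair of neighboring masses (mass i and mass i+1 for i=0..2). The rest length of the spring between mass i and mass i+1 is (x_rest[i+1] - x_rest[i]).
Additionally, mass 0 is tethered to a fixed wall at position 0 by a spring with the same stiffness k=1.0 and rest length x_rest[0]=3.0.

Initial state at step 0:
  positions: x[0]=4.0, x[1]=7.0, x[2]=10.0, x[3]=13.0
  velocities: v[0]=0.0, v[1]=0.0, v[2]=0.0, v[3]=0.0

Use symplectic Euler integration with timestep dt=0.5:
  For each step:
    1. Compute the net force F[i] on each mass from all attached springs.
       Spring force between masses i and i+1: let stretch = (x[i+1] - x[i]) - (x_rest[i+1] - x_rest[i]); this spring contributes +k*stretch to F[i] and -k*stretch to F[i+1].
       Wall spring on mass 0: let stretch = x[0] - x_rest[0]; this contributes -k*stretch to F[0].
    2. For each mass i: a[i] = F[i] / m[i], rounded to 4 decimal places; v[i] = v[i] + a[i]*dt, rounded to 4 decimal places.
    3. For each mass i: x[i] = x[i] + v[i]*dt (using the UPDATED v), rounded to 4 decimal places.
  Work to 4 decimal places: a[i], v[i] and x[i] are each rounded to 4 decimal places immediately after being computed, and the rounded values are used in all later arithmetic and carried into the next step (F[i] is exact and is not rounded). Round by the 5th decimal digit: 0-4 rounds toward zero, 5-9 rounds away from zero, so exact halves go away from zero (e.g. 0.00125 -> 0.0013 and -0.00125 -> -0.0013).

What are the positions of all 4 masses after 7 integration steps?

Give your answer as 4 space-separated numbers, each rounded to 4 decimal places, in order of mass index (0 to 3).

Answer: 3.0529 5.8315 9.1661 12.7075

Derivation:
Step 0: x=[4.0000 7.0000 10.0000 13.0000] v=[0.0000 0.0000 0.0000 0.0000]
Step 1: x=[3.7500 7.0000 10.0000 13.0000] v=[-0.5000 0.0000 0.0000 0.0000]
Step 2: x=[3.3750 6.9375 10.0000 13.0000] v=[-0.7500 -0.1250 0.0000 0.0000]
Step 3: x=[3.0469 6.7500 9.9844 13.0000] v=[-0.6563 -0.3750 -0.0313 0.0000]
Step 4: x=[2.8828 6.4453 9.9141 12.9961] v=[-0.3282 -0.6094 -0.1407 -0.0078]
Step 5: x=[2.8887 6.1172 9.7471 12.9717] v=[0.0117 -0.6563 -0.3341 -0.0488]
Step 6: x=[2.9795 5.8894 9.4787 12.8912] v=[0.1816 -0.4556 -0.5368 -0.1611]
Step 7: x=[3.0529 5.8315 9.1661 12.7075] v=[0.1468 -0.1159 -0.6252 -0.3674]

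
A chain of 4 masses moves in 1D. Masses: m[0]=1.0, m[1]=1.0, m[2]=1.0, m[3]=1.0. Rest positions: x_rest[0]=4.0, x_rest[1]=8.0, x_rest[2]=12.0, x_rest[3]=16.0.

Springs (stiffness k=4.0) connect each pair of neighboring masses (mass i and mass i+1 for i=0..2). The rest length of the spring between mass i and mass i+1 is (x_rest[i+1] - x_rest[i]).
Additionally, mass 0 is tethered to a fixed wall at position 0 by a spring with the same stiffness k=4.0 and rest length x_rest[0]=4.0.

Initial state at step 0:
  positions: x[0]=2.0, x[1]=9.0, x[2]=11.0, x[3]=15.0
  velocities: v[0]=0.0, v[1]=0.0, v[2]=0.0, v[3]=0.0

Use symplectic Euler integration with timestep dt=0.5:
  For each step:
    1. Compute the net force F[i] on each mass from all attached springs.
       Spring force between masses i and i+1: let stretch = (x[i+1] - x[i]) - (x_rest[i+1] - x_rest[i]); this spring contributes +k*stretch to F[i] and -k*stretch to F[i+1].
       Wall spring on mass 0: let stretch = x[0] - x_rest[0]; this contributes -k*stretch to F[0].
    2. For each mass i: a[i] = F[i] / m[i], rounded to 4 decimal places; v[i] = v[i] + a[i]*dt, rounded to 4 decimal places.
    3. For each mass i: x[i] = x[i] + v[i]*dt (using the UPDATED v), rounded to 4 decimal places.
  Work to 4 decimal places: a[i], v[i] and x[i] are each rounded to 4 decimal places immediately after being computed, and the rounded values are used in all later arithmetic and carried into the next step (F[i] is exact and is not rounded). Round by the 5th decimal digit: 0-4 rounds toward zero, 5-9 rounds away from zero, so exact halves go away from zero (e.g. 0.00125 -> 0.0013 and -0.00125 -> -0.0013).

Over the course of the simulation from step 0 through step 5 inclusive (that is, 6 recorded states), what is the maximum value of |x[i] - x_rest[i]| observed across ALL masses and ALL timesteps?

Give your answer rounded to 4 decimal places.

Step 0: x=[2.0000 9.0000 11.0000 15.0000] v=[0.0000 0.0000 0.0000 0.0000]
Step 1: x=[7.0000 4.0000 13.0000 15.0000] v=[10.0000 -10.0000 4.0000 0.0000]
Step 2: x=[2.0000 11.0000 8.0000 17.0000] v=[-10.0000 14.0000 -10.0000 4.0000]
Step 3: x=[4.0000 6.0000 15.0000 14.0000] v=[4.0000 -10.0000 14.0000 -6.0000]
Step 4: x=[4.0000 8.0000 12.0000 16.0000] v=[0.0000 4.0000 -6.0000 4.0000]
Step 5: x=[4.0000 10.0000 9.0000 18.0000] v=[0.0000 4.0000 -6.0000 4.0000]
Max displacement = 4.0000

Answer: 4.0000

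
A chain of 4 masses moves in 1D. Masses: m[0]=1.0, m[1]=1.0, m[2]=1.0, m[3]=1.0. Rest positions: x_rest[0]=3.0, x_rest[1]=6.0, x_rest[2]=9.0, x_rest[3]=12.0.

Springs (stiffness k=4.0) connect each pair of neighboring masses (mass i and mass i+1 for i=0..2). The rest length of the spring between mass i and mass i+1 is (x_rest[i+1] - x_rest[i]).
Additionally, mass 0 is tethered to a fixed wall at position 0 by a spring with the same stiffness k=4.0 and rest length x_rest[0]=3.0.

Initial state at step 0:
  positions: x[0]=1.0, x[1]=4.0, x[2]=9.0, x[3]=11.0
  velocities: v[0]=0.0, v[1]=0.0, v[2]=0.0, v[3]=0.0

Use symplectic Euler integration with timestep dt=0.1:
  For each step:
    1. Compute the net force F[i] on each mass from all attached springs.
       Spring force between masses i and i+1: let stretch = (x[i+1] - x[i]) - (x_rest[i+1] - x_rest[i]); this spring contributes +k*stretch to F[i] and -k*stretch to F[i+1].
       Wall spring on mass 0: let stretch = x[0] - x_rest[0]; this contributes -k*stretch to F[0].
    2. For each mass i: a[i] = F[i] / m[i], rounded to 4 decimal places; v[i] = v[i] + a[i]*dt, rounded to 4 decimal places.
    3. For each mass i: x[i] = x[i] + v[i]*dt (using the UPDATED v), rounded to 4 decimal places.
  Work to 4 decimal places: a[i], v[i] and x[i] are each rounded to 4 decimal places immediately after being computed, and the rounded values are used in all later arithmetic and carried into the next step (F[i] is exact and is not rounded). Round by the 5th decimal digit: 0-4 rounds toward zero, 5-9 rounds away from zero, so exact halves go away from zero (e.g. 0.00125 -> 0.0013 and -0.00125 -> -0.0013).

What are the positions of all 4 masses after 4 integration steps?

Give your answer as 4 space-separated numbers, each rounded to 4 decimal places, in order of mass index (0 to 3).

Answer: 1.7516 4.6875 8.0041 11.3097

Derivation:
Step 0: x=[1.0000 4.0000 9.0000 11.0000] v=[0.0000 0.0000 0.0000 0.0000]
Step 1: x=[1.0800 4.0800 8.8800 11.0400] v=[0.8000 0.8000 -1.2000 0.4000]
Step 2: x=[1.2368 4.2320 8.6544 11.1136] v=[1.5680 1.5200 -2.2560 0.7360]
Step 3: x=[1.4639 4.4411 8.3503 11.2088] v=[2.2714 2.0909 -3.0413 0.9523]
Step 4: x=[1.7516 4.6875 8.0041 11.3097] v=[2.8767 2.4637 -3.4616 1.0089]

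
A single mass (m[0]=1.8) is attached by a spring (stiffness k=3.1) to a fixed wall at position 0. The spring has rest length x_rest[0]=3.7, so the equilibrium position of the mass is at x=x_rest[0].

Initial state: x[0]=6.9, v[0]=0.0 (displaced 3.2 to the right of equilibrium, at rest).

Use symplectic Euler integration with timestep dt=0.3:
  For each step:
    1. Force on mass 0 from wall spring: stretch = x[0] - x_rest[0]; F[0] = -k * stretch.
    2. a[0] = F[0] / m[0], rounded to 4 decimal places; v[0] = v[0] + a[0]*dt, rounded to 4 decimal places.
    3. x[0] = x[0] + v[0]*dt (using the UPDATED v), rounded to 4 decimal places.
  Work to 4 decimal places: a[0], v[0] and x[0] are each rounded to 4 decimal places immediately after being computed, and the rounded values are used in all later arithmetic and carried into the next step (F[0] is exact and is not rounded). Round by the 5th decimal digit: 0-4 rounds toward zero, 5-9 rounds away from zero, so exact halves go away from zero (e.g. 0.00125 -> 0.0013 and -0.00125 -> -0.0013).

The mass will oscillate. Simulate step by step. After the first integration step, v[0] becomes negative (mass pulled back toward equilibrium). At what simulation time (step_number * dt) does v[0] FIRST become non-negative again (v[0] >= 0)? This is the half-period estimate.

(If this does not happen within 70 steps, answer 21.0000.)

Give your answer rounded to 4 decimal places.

Step 0: x=[6.9000] v=[0.0000]
Step 1: x=[6.4040] v=[-1.6533]
Step 2: x=[5.4889] v=[-3.0504]
Step 3: x=[4.2965] v=[-3.9747]
Step 4: x=[3.0116] v=[-4.2829]
Step 5: x=[1.8334] v=[-3.9272]
Step 6: x=[0.9446] v=[-2.9628]
Step 7: x=[0.4828] v=[-1.5392]
Step 8: x=[0.5197] v=[0.1230]
First v>=0 after going negative at step 8, time=2.4000

Answer: 2.4000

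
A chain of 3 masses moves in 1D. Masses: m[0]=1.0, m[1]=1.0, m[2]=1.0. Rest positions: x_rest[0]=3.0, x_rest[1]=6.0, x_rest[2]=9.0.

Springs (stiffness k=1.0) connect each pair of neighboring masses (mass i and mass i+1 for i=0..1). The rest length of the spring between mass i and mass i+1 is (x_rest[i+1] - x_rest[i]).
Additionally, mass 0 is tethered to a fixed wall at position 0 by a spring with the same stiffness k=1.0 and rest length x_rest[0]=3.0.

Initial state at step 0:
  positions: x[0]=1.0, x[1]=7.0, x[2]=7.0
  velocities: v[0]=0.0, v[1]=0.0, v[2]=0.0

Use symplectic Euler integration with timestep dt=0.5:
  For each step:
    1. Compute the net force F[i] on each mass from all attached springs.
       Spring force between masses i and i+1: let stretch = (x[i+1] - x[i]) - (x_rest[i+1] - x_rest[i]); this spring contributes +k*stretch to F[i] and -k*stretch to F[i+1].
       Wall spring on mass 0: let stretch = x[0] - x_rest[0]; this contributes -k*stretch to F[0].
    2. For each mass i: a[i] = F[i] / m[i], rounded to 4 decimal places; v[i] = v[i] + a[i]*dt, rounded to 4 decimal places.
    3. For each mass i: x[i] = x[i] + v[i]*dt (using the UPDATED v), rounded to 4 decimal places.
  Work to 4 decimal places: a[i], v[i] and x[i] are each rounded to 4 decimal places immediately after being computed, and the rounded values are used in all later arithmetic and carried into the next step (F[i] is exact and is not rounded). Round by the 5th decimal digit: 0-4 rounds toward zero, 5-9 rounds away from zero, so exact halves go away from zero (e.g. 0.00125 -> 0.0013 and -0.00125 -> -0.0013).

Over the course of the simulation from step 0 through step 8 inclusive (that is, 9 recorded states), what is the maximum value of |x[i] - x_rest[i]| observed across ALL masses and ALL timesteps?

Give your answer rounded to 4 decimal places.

Answer: 2.7656

Derivation:
Step 0: x=[1.0000 7.0000 7.0000] v=[0.0000 0.0000 0.0000]
Step 1: x=[2.2500 5.5000 7.7500] v=[2.5000 -3.0000 1.5000]
Step 2: x=[3.7500 3.7500 8.6875] v=[3.0000 -3.5000 1.8750]
Step 3: x=[4.3125 3.2344 9.1407] v=[1.1250 -1.0313 0.9063]
Step 4: x=[3.5274 4.4649 8.8673] v=[-1.5703 2.4609 -0.5469]
Step 5: x=[2.0948 6.5616 8.2433] v=[-2.8653 4.1934 -1.2481]
Step 6: x=[1.2552 7.9621 7.9488] v=[-1.6793 2.8009 -0.5890]
Step 7: x=[1.7785 7.6825 8.4077] v=[1.0466 -0.5592 0.9177]
Step 8: x=[3.3332 6.1082 9.4353] v=[3.1094 -3.1486 2.0551]
Max displacement = 2.7656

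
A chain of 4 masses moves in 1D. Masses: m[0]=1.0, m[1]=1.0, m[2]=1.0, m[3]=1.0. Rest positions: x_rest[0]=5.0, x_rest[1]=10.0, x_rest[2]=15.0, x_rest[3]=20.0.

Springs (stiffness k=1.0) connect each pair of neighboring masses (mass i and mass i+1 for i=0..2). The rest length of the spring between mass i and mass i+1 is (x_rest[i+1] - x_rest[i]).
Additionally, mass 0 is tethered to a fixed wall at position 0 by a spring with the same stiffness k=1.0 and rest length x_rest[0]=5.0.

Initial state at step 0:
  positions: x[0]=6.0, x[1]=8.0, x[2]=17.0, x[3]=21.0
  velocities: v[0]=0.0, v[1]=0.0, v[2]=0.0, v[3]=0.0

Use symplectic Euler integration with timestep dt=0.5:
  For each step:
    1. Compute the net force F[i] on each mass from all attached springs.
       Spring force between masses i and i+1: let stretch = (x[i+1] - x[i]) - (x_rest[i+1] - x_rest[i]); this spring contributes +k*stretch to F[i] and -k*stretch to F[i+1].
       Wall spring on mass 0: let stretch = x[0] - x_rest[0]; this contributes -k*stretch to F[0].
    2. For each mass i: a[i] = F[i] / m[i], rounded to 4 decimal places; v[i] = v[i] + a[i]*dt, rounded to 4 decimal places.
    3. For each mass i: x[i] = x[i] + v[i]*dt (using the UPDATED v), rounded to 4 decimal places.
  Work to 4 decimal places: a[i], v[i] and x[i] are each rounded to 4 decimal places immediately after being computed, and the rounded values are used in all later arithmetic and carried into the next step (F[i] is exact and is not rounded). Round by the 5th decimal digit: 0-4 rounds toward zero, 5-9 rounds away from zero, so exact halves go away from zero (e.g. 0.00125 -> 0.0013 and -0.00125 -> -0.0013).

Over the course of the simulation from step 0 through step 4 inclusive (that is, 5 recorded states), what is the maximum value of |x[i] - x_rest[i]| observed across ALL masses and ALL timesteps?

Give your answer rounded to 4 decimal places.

Answer: 2.5469

Derivation:
Step 0: x=[6.0000 8.0000 17.0000 21.0000] v=[0.0000 0.0000 0.0000 0.0000]
Step 1: x=[5.0000 9.7500 15.7500 21.2500] v=[-2.0000 3.5000 -2.5000 0.5000]
Step 2: x=[3.9375 11.8125 14.3750 21.3750] v=[-2.1250 4.1250 -2.7500 0.2500]
Step 3: x=[3.8594 12.5469 14.1094 21.0000] v=[-0.1563 1.4688 -0.5313 -0.7500]
Step 4: x=[4.9883 11.5001 15.1758 20.1524] v=[2.2578 -2.0937 2.1328 -1.6953]
Max displacement = 2.5469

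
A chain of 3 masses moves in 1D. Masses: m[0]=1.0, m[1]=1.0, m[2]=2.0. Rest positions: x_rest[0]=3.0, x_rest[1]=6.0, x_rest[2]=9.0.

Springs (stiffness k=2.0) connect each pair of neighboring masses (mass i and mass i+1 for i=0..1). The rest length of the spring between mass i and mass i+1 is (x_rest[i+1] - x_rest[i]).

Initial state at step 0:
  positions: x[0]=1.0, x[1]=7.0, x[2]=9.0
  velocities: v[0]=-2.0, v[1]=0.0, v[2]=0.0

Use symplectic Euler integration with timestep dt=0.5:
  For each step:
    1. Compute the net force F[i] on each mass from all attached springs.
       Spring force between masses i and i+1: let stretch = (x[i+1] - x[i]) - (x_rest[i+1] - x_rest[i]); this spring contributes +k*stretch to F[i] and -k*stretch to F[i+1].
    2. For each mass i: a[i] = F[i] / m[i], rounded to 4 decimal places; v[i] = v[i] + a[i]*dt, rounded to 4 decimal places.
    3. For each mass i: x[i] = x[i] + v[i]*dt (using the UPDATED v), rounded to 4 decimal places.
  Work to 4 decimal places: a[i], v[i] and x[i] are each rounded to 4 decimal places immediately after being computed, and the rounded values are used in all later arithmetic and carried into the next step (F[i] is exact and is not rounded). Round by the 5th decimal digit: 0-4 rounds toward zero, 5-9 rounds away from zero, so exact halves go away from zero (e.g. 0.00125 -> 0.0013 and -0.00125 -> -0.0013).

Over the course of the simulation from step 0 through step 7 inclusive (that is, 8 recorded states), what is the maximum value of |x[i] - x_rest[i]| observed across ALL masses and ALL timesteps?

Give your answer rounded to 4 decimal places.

Step 0: x=[1.0000 7.0000 9.0000] v=[-2.0000 0.0000 0.0000]
Step 1: x=[1.5000 5.0000 9.2500] v=[1.0000 -4.0000 0.5000]
Step 2: x=[2.2500 3.3750 9.1875] v=[1.5000 -3.2500 -0.1250]
Step 3: x=[2.0625 4.0938 8.4219] v=[-0.3750 1.4375 -1.5313]
Step 4: x=[1.3907 5.9610 7.3242] v=[-1.3437 3.7343 -2.1954]
Step 5: x=[1.5040 6.2246 6.6357] v=[0.2266 0.5272 -1.3770]
Step 6: x=[2.4776 4.3335 6.5944] v=[1.9472 -3.7823 -0.0826]
Step 7: x=[2.8792 2.6449 6.7379] v=[0.8031 -3.3773 0.2870]
Max displacement = 3.3551

Answer: 3.3551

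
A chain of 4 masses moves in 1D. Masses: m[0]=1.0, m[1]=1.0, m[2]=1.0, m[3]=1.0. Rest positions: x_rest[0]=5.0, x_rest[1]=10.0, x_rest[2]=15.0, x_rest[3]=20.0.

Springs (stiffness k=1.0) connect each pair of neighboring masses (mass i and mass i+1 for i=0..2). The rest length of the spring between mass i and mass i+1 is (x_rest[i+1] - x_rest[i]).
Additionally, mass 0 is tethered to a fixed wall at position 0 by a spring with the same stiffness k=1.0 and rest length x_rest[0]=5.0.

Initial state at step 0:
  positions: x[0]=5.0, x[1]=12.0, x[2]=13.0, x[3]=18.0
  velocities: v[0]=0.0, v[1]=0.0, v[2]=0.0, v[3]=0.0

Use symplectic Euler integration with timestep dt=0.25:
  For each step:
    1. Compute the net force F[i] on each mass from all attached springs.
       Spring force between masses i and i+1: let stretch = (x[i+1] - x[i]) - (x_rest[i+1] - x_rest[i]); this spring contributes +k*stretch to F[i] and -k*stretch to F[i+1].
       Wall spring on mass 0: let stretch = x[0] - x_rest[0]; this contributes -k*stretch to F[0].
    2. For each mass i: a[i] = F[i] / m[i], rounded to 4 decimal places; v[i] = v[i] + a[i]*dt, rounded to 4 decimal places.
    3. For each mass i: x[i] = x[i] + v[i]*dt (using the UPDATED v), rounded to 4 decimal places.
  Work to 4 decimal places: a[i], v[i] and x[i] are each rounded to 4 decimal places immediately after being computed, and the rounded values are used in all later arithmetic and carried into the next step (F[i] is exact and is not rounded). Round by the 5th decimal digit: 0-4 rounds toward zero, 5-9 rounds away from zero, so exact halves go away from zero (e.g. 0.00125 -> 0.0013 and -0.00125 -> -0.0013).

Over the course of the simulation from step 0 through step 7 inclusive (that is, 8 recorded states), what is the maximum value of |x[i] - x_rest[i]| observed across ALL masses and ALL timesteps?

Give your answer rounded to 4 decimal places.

Step 0: x=[5.0000 12.0000 13.0000 18.0000] v=[0.0000 0.0000 0.0000 0.0000]
Step 1: x=[5.1250 11.6250 13.2500 18.0000] v=[0.5000 -1.5000 1.0000 0.0000]
Step 2: x=[5.3360 10.9453 13.6953 18.0156] v=[0.8438 -2.7188 1.7813 0.0625]
Step 3: x=[5.5640 10.0869 14.2388 18.0737] v=[0.9121 -3.4336 2.1739 0.2324]
Step 4: x=[5.7270 9.2053 14.7625 18.2046] v=[0.6518 -3.5264 2.0947 0.5237]
Step 5: x=[5.7494 8.4536 15.1540 18.4329] v=[0.0896 -3.0067 1.5659 0.9132]
Step 6: x=[5.5815 7.9517 15.3316 18.7688] v=[-0.6717 -2.0077 0.7105 1.3435]
Step 7: x=[5.2129 7.7629 15.2628 19.2024] v=[-1.4745 -0.7553 -0.2752 1.7342]
Max displacement = 2.2371

Answer: 2.2371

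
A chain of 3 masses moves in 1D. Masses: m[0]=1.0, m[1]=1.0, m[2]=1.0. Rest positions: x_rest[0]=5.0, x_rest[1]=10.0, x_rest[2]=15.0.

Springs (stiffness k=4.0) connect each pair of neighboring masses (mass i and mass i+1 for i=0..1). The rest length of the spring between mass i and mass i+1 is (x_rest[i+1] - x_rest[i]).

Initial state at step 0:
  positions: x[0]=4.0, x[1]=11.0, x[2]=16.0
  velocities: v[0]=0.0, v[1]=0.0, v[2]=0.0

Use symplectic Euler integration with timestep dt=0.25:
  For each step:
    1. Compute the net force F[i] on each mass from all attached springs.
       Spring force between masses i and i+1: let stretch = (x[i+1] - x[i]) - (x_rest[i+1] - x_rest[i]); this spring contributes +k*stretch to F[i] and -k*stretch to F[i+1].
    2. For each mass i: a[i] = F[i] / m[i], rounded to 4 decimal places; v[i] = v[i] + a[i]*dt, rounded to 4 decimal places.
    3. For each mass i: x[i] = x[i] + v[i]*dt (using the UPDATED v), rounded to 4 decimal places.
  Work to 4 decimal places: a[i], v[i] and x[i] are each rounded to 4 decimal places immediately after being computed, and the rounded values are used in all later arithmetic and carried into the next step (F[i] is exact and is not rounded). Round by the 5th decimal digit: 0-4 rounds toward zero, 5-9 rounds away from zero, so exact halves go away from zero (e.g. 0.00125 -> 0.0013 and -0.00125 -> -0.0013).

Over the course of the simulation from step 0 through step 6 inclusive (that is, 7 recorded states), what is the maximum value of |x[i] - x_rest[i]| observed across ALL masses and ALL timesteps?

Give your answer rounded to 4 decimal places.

Step 0: x=[4.0000 11.0000 16.0000] v=[0.0000 0.0000 0.0000]
Step 1: x=[4.5000 10.5000 16.0000] v=[2.0000 -2.0000 0.0000]
Step 2: x=[5.2500 9.8750 15.8750] v=[3.0000 -2.5000 -0.5000]
Step 3: x=[5.9063 9.5938 15.5000] v=[2.6250 -1.1250 -1.5000]
Step 4: x=[6.2344 9.8672 14.8985] v=[1.3125 1.0937 -2.4062]
Step 5: x=[6.2207 10.4903 14.2891] v=[-0.0547 2.4922 -2.4375]
Step 6: x=[6.0244 10.9957 13.9800] v=[-0.7851 2.0214 -1.2363]
Max displacement = 1.2344

Answer: 1.2344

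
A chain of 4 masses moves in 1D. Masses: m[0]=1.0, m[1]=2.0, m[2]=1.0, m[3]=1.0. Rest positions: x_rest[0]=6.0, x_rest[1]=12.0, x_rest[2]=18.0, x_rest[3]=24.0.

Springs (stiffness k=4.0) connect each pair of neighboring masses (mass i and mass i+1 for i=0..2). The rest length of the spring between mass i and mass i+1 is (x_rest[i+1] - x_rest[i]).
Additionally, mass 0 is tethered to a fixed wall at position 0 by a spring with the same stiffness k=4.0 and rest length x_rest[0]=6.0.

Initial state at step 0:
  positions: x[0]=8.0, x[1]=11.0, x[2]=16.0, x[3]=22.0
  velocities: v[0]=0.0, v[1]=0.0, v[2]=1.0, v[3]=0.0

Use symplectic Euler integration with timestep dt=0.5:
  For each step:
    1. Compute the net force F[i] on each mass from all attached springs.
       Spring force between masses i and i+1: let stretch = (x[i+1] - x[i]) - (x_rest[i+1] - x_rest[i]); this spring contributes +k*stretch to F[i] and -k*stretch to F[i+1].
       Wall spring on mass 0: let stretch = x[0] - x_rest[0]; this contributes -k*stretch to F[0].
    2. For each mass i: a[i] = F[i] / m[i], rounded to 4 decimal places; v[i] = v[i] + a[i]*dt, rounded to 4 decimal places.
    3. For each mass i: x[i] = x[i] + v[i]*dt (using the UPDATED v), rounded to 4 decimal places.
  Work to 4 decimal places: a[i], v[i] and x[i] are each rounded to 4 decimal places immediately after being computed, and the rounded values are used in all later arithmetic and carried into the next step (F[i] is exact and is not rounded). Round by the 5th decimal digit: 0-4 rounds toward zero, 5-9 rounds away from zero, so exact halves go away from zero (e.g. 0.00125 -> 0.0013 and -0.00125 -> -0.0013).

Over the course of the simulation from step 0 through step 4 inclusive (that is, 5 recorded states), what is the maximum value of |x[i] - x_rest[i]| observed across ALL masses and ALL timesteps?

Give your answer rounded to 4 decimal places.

Step 0: x=[8.0000 11.0000 16.0000 22.0000] v=[0.0000 0.0000 1.0000 0.0000]
Step 1: x=[3.0000 12.0000 17.5000 22.0000] v=[-10.0000 2.0000 3.0000 0.0000]
Step 2: x=[4.0000 11.2500 18.0000 23.5000] v=[2.0000 -1.5000 1.0000 3.0000]
Step 3: x=[8.2500 10.2500 17.2500 25.5000] v=[8.5000 -2.0000 -1.5000 4.0000]
Step 4: x=[6.2500 11.7500 17.7500 25.2500] v=[-4.0000 3.0000 1.0000 -0.5000]
Max displacement = 3.0000

Answer: 3.0000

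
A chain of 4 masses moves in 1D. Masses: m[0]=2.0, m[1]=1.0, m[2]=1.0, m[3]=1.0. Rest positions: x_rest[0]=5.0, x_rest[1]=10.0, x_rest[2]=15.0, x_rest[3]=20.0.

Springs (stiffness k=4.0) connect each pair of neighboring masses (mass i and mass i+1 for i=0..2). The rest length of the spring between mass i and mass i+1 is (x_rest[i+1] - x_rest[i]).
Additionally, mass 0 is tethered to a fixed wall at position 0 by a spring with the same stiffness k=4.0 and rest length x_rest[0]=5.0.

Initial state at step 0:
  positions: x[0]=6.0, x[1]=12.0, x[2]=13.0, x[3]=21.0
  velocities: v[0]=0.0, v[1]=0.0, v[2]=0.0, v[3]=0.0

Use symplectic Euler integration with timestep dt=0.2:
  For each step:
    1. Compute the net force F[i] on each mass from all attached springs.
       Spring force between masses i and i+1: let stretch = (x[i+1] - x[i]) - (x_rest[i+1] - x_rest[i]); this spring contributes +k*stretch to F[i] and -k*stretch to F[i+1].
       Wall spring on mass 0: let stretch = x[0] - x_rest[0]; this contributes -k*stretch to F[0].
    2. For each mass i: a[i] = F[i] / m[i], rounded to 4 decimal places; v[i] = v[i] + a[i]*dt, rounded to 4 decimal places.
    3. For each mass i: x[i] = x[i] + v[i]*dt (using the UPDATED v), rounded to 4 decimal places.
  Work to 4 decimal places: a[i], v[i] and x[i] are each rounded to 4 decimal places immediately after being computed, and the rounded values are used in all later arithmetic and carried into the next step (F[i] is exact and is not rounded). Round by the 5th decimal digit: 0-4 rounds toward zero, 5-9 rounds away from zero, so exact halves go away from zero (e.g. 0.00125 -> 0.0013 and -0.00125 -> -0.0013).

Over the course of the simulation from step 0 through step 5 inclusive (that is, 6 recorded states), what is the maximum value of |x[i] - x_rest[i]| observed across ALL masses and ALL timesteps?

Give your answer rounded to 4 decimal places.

Step 0: x=[6.0000 12.0000 13.0000 21.0000] v=[0.0000 0.0000 0.0000 0.0000]
Step 1: x=[6.0000 11.2000 14.1200 20.5200] v=[0.0000 -4.0000 5.6000 -2.4000]
Step 2: x=[5.9360 10.0352 15.7968 19.8160] v=[-0.3200 -5.8240 8.3840 -3.5200]
Step 3: x=[5.7251 9.1364 17.1948 19.2689] v=[-1.0547 -4.4941 6.9901 -2.7354]
Step 4: x=[5.3291 8.9811 17.6353 19.1900] v=[-1.9802 -0.7764 2.2027 -0.3947]
Step 5: x=[4.7989 9.6262 16.9399 19.6623] v=[-2.6510 3.2254 -3.4769 2.3615]
Max displacement = 2.6353

Answer: 2.6353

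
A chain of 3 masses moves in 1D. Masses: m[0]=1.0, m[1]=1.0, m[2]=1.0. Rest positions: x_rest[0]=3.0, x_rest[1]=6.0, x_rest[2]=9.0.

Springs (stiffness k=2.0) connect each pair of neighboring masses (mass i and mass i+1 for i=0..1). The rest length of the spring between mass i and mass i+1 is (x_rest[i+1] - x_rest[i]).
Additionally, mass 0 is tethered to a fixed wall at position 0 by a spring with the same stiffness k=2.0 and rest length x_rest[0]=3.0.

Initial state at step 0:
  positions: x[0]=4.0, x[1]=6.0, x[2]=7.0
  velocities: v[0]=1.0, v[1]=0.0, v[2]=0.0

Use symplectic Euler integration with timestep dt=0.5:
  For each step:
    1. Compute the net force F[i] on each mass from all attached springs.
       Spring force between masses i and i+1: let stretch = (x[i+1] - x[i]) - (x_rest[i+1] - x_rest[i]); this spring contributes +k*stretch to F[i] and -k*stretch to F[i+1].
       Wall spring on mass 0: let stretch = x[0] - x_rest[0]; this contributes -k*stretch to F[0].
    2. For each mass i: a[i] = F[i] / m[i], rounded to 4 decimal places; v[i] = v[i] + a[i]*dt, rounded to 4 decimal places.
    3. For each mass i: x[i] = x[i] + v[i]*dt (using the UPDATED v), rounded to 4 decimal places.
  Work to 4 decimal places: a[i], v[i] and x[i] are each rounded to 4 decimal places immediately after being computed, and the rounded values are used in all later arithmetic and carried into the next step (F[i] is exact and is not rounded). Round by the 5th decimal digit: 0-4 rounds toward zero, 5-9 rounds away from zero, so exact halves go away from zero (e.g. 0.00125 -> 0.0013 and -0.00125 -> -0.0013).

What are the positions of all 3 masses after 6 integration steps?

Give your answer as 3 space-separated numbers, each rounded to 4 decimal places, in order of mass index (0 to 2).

Step 0: x=[4.0000 6.0000 7.0000] v=[1.0000 0.0000 0.0000]
Step 1: x=[3.5000 5.5000 8.0000] v=[-1.0000 -1.0000 2.0000]
Step 2: x=[2.2500 5.2500 9.2500] v=[-2.5000 -0.5000 2.5000]
Step 3: x=[1.3750 5.5000 10.0000] v=[-1.7500 0.5000 1.5000]
Step 4: x=[1.8750 5.9375 10.0000] v=[1.0000 0.8750 0.0000]
Step 5: x=[3.4688 6.3750 9.4688] v=[3.1875 0.8750 -1.0625]
Step 6: x=[4.7813 6.9063 8.8907] v=[2.6249 1.0626 -1.1563]

Answer: 4.7813 6.9063 8.8907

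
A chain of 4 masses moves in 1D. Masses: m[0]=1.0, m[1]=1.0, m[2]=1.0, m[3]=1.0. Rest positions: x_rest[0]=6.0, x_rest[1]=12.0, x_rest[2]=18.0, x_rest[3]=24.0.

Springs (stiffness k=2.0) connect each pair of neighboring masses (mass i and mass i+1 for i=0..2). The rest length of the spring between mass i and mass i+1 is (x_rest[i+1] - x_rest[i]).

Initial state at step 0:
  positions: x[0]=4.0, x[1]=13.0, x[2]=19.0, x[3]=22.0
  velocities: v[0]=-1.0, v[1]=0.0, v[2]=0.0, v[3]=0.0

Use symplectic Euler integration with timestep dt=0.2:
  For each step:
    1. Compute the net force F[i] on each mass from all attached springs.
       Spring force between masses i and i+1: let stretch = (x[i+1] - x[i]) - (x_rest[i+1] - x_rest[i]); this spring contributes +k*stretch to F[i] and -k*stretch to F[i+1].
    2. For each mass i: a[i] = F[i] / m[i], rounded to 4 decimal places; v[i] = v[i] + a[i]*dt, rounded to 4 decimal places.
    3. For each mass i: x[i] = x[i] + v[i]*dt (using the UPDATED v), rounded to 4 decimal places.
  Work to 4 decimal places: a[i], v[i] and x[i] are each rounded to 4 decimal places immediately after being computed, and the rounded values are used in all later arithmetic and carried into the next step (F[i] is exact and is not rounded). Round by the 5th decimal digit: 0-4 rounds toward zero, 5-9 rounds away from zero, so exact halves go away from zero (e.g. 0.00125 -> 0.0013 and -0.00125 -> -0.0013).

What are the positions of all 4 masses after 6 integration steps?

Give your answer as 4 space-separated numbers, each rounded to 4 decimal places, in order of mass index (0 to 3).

Answer: 6.0595 9.7986 16.1196 24.8224

Derivation:
Step 0: x=[4.0000 13.0000 19.0000 22.0000] v=[-1.0000 0.0000 0.0000 0.0000]
Step 1: x=[4.0400 12.7600 18.7600 22.2400] v=[0.2000 -1.2000 -1.2000 1.2000]
Step 2: x=[4.2976 12.3024 18.3184 22.6816] v=[1.2880 -2.2880 -2.2080 2.2080]
Step 3: x=[4.7156 11.6857 17.7446 23.2541] v=[2.0899 -3.0835 -2.8691 2.8627]
Step 4: x=[5.2112 10.9961 17.1268 23.8659] v=[2.4779 -3.4480 -3.0889 3.0589]
Step 5: x=[5.6896 10.3342 16.5577 24.4186] v=[2.3919 -3.3097 -2.8455 2.7633]
Step 6: x=[6.0595 9.7986 16.1196 24.8224] v=[1.8497 -2.6781 -2.1905 2.0189]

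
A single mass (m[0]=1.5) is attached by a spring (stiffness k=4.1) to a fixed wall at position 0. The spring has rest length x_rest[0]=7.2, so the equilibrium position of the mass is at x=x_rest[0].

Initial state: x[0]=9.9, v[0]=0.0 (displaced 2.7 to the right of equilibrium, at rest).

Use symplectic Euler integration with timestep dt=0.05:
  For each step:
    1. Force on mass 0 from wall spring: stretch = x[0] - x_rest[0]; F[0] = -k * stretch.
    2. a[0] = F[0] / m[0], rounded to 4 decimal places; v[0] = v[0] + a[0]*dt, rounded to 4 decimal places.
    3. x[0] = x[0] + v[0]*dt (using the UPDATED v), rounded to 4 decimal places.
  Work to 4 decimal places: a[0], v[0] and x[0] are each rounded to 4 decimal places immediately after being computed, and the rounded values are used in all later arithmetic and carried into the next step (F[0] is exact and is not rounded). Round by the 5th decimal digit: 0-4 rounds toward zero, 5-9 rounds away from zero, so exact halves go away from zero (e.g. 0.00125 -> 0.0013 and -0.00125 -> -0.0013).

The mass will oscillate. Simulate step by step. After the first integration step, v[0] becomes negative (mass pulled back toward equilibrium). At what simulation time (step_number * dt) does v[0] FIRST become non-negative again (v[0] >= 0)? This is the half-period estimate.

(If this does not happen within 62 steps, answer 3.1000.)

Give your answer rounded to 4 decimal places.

Step 0: x=[9.9000] v=[0.0000]
Step 1: x=[9.8816] v=[-0.3690]
Step 2: x=[9.8448] v=[-0.7355]
Step 3: x=[9.7900] v=[-1.0970]
Step 4: x=[9.7175] v=[-1.4510]
Step 5: x=[9.6277] v=[-1.7951]
Step 6: x=[9.5214] v=[-2.1269]
Step 7: x=[9.3992] v=[-2.4442]
Step 8: x=[9.2620] v=[-2.7448]
Step 9: x=[9.1107] v=[-3.0266]
Step 10: x=[8.9463] v=[-3.2877]
Step 11: x=[8.7700] v=[-3.5264]
Step 12: x=[8.5830] v=[-3.7410]
Step 13: x=[8.3865] v=[-3.9300]
Step 14: x=[8.1819] v=[-4.0922]
Step 15: x=[7.9706] v=[-4.2264]
Step 16: x=[7.7540] v=[-4.3317]
Step 17: x=[7.5336] v=[-4.4074]
Step 18: x=[7.3110] v=[-4.4530]
Step 19: x=[7.0876] v=[-4.4682]
Step 20: x=[6.8650] v=[-4.4528]
Step 21: x=[6.6447] v=[-4.4070]
Step 22: x=[6.4281] v=[-4.3311]
Step 23: x=[6.2168] v=[-4.2256]
Step 24: x=[6.0122] v=[-4.0912]
Step 25: x=[5.8158] v=[-3.9289]
Step 26: x=[5.6288] v=[-3.7397]
Step 27: x=[5.4526] v=[-3.5250]
Step 28: x=[5.2883] v=[-3.2862]
Step 29: x=[5.1371] v=[-3.0249]
Step 30: x=[5.0000] v=[-2.7430]
Step 31: x=[4.8779] v=[-2.4423]
Step 32: x=[4.7717] v=[-2.1249]
Step 33: x=[4.6821] v=[-1.7930]
Step 34: x=[4.6097] v=[-1.4489]
Step 35: x=[4.5550] v=[-1.0949]
Step 36: x=[4.5183] v=[-0.7334]
Step 37: x=[4.5000] v=[-0.3669]
Step 38: x=[4.5001] v=[0.0021]
First v>=0 after going negative at step 38, time=1.9000

Answer: 1.9000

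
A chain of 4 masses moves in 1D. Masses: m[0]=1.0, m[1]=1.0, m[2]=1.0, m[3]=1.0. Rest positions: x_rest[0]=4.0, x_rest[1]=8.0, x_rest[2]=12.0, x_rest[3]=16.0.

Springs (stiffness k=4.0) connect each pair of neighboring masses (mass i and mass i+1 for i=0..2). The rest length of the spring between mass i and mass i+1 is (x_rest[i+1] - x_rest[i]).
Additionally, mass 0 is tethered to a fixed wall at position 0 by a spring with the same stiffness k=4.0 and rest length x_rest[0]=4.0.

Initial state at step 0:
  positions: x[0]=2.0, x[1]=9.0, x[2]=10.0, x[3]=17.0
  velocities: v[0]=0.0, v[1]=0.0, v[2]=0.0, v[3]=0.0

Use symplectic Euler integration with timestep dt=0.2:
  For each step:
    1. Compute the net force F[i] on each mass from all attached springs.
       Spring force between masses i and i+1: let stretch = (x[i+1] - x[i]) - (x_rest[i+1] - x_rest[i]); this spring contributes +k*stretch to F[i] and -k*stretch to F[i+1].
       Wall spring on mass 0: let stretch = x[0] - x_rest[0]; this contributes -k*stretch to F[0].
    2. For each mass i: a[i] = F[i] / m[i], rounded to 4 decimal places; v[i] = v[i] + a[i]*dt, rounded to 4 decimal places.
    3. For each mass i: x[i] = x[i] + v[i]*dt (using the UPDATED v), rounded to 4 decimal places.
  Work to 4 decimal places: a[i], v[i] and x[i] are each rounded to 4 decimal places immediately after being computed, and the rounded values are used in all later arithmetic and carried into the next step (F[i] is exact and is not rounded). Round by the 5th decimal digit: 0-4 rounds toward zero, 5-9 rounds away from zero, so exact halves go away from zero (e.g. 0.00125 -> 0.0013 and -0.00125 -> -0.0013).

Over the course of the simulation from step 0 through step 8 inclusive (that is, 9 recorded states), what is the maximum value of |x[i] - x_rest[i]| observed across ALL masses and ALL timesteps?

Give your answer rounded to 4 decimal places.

Step 0: x=[2.0000 9.0000 10.0000 17.0000] v=[0.0000 0.0000 0.0000 0.0000]
Step 1: x=[2.8000 8.0400 10.9600 16.5200] v=[4.0000 -4.8000 4.8000 -2.4000]
Step 2: x=[3.9904 6.7088 12.3424 15.7904] v=[5.9520 -6.6560 6.9120 -3.6480]
Step 3: x=[4.9773 5.8440 13.3751 15.1491] v=[4.9344 -4.3238 5.1635 -3.2064]
Step 4: x=[5.3065 6.0455 13.4867 14.8640] v=[1.6459 1.0077 0.5578 -1.4256]
Step 5: x=[4.9049 7.3194 12.6280 14.9985] v=[-2.0081 6.3695 -4.2933 0.6726]
Step 6: x=[4.1048 9.0564 11.2992 15.3937] v=[-4.0004 8.6848 -6.6438 1.9762]
Step 7: x=[3.4402 10.3600 10.2667 15.7738] v=[-3.3230 6.5178 -5.1624 1.9006]
Step 8: x=[3.3323 10.5415 10.1303 15.9128] v=[-0.5393 0.9073 -0.6821 0.6949]
Max displacement = 2.5415

Answer: 2.5415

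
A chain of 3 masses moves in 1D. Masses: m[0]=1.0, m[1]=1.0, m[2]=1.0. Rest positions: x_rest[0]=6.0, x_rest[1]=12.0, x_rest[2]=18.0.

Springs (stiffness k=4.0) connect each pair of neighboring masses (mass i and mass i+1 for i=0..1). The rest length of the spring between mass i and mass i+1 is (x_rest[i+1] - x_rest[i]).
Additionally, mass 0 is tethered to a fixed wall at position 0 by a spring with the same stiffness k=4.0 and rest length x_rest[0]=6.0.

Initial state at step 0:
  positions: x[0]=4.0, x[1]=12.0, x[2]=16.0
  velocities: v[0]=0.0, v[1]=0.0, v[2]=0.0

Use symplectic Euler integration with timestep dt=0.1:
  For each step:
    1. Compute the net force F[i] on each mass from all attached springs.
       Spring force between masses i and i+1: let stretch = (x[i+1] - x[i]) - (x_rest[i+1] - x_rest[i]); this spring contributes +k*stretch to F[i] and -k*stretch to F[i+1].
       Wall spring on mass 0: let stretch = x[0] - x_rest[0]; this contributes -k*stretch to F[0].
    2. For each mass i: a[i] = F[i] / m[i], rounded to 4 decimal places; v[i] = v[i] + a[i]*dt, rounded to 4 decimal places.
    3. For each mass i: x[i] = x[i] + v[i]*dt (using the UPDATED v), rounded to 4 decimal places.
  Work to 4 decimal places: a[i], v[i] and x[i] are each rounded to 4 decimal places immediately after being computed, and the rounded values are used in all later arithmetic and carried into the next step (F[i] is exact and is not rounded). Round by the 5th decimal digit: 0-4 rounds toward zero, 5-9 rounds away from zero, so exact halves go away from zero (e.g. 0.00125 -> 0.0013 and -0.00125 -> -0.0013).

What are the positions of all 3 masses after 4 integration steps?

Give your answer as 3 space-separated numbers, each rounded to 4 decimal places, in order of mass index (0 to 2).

Answer: 5.3287 10.7158 16.6648

Derivation:
Step 0: x=[4.0000 12.0000 16.0000] v=[0.0000 0.0000 0.0000]
Step 1: x=[4.1600 11.8400 16.0800] v=[1.6000 -1.6000 0.8000]
Step 2: x=[4.4608 11.5424 16.2304] v=[3.0080 -2.9760 1.5040]
Step 3: x=[4.8664 11.1491 16.4333] v=[4.0563 -3.9334 2.0288]
Step 4: x=[5.3287 10.7158 16.6648] v=[4.6228 -4.3328 2.3151]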